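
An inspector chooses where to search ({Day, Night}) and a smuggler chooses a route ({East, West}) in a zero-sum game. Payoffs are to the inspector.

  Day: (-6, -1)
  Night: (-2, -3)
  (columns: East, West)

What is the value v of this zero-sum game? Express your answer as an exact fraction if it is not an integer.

-8/3

Row minima: Day → -6, Night → -3; maximin = -3.
Column maxima: East → -2, West → -1; minimax = -2.
-3 ≠ -2, so there is no saddle point; optimal play is mixed.
Let the inspector play Day with probability p. Expected payoff against East: (-6)p + (-2)(1−p) = −4p − 2; against West: (-1)p + (-3)(1−p) = 2p − 3.
Setting these equal: −4p − 2 = 2p − 3 ⇒ −6p = -1 ⇒ p = 1/6, and the value is (-4)·(1/6) − 2 = -8/3.
For the smuggler: with q = P(East), equating Day's and Night's payoffs gives −5q − 1 = q − 3 ⇒ q = 1/3.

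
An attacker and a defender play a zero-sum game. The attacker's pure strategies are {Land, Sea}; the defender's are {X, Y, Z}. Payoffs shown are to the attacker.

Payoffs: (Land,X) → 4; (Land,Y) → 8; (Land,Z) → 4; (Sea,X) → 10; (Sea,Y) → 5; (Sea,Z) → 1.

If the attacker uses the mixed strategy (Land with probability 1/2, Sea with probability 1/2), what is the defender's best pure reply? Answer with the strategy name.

Z

If the defender plays X, the attacker's expected payoff is (1/2)·4 + (1/2)·10 = 7.
If the defender plays Y, the attacker's expected payoff is (1/2)·8 + (1/2)·5 = 13/2.
If the defender plays Z, the attacker's expected payoff is (1/2)·4 + (1/2)·1 = 5/2.
The defender minimizes the attacker's payoff; the smallest is 5/2, so the best response is Z.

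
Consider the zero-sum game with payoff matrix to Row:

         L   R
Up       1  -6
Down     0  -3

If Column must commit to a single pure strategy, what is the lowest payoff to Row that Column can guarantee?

-3

Column maxima: L → 1, R → -3.
The smallest of these is -3.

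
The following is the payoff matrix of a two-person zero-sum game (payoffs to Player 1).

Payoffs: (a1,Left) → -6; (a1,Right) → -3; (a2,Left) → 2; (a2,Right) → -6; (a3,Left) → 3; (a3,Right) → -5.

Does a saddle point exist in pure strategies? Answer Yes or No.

No

Row minima: a1 → -6, a2 → -6, a3 → -5; maximin = -5.
Column maxima: Left → 3, Right → -3; minimax = -3.
-5 ≠ -3, so no pure-strategy equilibrium exists.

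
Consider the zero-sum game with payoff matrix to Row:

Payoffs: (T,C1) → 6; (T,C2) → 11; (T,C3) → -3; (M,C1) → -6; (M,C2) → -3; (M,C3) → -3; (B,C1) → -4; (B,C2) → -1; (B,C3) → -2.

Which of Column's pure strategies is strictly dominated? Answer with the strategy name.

C2

C1 holds Row's payoff strictly below C2 in every row: 6 < 11, -6 < -3, -4 < -1.
So C2 is strictly dominated for Column.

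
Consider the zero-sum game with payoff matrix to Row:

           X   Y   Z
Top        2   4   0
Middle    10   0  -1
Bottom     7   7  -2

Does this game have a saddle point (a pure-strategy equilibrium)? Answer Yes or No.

Row minima: Top → 0, Middle → -1, Bottom → -2; maximin = 0.
Column maxima: X → 10, Y → 7, Z → 0; minimax = 0.
maximin = minimax = 0, so a saddle point exists.

Yes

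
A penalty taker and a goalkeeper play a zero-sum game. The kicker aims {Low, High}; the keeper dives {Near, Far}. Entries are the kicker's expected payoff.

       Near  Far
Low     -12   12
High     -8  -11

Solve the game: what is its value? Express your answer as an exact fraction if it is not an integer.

Row minima: Low → -12, High → -11; maximin = -11.
Column maxima: Near → -8, Far → 12; minimax = -8.
-11 ≠ -8, so there is no saddle point; optimal play is mixed.
Let the kicker play Low with probability p. Expected payoff against Near: (-12)p + (-8)(1−p) = −4p − 8; against Far: 12p + (-11)(1−p) = 23p − 11.
Setting these equal: −4p − 8 = 23p − 11 ⇒ −27p = -3 ⇒ p = 1/9, and the value is (-4)·(1/9) − 8 = -76/9.
For the keeper: with q = P(Near), equating Low's and High's payoffs gives −24q + 12 = 3q − 11 ⇒ q = 23/27.

-76/9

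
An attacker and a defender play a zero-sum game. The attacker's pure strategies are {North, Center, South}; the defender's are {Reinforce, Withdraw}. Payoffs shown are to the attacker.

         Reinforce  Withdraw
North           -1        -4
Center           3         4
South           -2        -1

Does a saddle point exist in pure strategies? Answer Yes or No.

Row minima: North → -4, Center → 3, South → -2; maximin = 3.
Column maxima: Reinforce → 3, Withdraw → 4; minimax = 3.
maximin = minimax = 3, so a saddle point exists.

Yes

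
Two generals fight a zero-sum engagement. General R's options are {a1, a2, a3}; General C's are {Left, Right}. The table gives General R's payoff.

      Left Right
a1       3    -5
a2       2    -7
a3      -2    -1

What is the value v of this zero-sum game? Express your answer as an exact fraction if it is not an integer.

-13/9

Row minima: a1 → -5, a2 → -7, a3 → -2; maximin = -2.
Column maxima: Left → 3, Right → -1; minimax = -1.
-2 ≠ -1, so there is no saddle point; optimal play is mixed.
a2 is strictly dominated by a1, so General R never plays it.
On the remaining 2×2 (a1, a3 vs Left, Right):
Let General R play a1 with probability p. Expected payoff against Left: 3p + (-2)(1−p) = 5p − 2; against Right: (-5)p + (-1)(1−p) = −4p − 1.
Setting these equal: 5p − 2 = −4p − 1 ⇒ 9p = 1 ⇒ p = 1/9, and the value is (5)·(1/9) − 2 = -13/9.
For General C: with q = P(Left), equating a1's and a3's payoffs gives 8q − 5 = −q − 1 ⇒ q = 4/9.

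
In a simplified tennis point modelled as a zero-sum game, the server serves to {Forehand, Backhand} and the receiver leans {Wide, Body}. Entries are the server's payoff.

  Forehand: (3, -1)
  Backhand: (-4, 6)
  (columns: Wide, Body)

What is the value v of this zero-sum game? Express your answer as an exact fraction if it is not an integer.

Row minima: Forehand → -1, Backhand → -4; maximin = -1.
Column maxima: Wide → 3, Body → 6; minimax = 3.
-1 ≠ 3, so there is no saddle point; optimal play is mixed.
Let the server play Forehand with probability p. Expected payoff against Wide: 3p + (-4)(1−p) = 7p − 4; against Body: (-1)p + 6(1−p) = −7p + 6.
Setting these equal: 7p − 4 = −7p + 6 ⇒ 14p = 10 ⇒ p = 5/7, and the value is (7)·(5/7) − 4 = 1.
For the receiver: with q = P(Wide), equating Forehand's and Backhand's payoffs gives 4q − 1 = −10q + 6 ⇒ q = 1/2.

1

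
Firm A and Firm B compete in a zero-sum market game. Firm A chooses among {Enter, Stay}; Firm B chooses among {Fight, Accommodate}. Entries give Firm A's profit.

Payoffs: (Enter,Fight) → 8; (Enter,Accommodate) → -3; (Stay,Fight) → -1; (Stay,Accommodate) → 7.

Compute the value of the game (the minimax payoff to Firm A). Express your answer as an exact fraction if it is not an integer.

53/19

Row minima: Enter → -3, Stay → -1; maximin = -1.
Column maxima: Fight → 8, Accommodate → 7; minimax = 7.
-1 ≠ 7, so there is no saddle point; optimal play is mixed.
Let Firm A play Enter with probability p. Expected payoff against Fight: 8p + (-1)(1−p) = 9p − 1; against Accommodate: (-3)p + 7(1−p) = −10p + 7.
Setting these equal: 9p − 1 = −10p + 7 ⇒ 19p = 8 ⇒ p = 8/19, and the value is (9)·(8/19) − 1 = 53/19.
For Firm B: with q = P(Fight), equating Enter's and Stay's payoffs gives 11q − 3 = −8q + 7 ⇒ q = 10/19.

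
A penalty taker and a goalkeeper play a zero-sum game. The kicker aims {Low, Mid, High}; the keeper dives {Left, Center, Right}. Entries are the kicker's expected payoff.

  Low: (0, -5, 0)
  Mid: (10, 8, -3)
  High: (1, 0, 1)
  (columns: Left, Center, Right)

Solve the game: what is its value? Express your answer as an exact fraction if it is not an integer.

2/3

Row minima: Low → -5, Mid → -3, High → 0; maximin = 0.
Column maxima: Left → 10, Center → 8, Right → 1; minimax = 1.
0 ≠ 1, so there is no saddle point; optimal play is mixed.
Low is strictly dominated by High, so the kicker never plays it.
Left is strictly dominated by Center (it gives the kicker strictly more in every row), so the keeper never plays it.
On the remaining 2×2 (Mid, High vs Center, Right):
Let the kicker play Mid with probability p. Expected payoff against Center: 8p + 0(1−p) = 8p; against Right: (-3)p + 1(1−p) = −4p + 1.
Setting these equal: 8p = −4p + 1 ⇒ 12p = 1 ⇒ p = 1/12, and the value is (8)·(1/12) = 2/3.
For the keeper: with q = P(Center), equating Mid's and High's payoffs gives 11q − 3 = −q + 1 ⇒ q = 1/3.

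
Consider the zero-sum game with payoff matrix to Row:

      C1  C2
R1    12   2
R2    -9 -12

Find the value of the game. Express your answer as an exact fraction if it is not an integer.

Row minima: R1 → 2, R2 → -12; maximin = 2.
Column maxima: C1 → 12, C2 → 2; minimax = 2.
Since maximin = minimax = 2, there is a saddle point and the value is 2.

2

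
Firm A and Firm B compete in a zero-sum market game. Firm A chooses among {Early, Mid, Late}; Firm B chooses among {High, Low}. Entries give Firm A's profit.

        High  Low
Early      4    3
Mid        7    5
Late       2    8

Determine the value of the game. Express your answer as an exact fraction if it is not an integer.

23/4

Row minima: Early → 3, Mid → 5, Late → 2; maximin = 5.
Column maxima: High → 7, Low → 8; minimax = 7.
5 ≠ 7, so there is no saddle point; optimal play is mixed.
Early is strictly dominated by Mid, so Firm A never plays it.
On the remaining 2×2 (Mid, Late vs High, Low):
Let Firm A play Mid with probability p. Expected payoff against High: 7p + 2(1−p) = 5p + 2; against Low: 5p + 8(1−p) = −3p + 8.
Setting these equal: 5p + 2 = −3p + 8 ⇒ 8p = 6 ⇒ p = 3/4, and the value is (5)·(3/4) + 2 = 23/4.
For Firm B: with q = P(High), equating Mid's and Late's payoffs gives 2q + 5 = −6q + 8 ⇒ q = 3/8.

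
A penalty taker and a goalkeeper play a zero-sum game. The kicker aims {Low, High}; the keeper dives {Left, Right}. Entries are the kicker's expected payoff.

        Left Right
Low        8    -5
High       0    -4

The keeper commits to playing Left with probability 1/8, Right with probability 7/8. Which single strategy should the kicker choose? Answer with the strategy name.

Low

Expected payoff of Low: (1/8)·8 + (7/8)·(-5) = -27/8.
Expected payoff of High: (1/8)·0 + (7/8)·(-4) = -7/2.
The largest is -27/8, so the kicker's best response is Low.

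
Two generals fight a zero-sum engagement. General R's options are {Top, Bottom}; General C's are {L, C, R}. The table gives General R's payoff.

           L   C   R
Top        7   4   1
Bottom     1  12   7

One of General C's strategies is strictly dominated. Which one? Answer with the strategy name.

C

R holds General R's payoff strictly below C in every row: 1 < 4, 7 < 12.
So C is strictly dominated for General C.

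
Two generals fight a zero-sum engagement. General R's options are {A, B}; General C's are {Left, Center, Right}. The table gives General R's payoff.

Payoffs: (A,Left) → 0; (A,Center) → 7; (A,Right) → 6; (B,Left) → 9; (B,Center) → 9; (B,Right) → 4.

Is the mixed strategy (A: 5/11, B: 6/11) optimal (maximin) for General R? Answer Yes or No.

Against Left this mix gives (5/11)·0 + (6/11)·9 = 54/11.
Against Center this mix gives (5/11)·7 + (6/11)·9 = 89/11.
Against Right this mix gives (5/11)·6 + (6/11)·4 = 54/11.
All of General C's active replies (Left, Right) yield 54/11, and no column does worse for General R. The mix makes General C indifferent and guarantees 54/11, so it is optimal.

Yes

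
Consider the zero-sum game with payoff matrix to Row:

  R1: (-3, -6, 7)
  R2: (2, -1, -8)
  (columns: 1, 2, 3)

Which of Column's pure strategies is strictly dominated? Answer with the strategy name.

2 holds Row's payoff strictly below 1 in every row: -6 < -3, -1 < 2.
So 1 is strictly dominated for Column.

1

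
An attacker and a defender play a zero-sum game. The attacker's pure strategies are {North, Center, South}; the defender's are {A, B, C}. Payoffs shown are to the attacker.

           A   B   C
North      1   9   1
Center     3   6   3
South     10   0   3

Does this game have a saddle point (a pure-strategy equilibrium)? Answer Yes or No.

Yes

Row minima: North → 1, Center → 3, South → 0; maximin = 3.
Column maxima: A → 10, B → 9, C → 3; minimax = 3.
maximin = minimax = 3, so a saddle point exists.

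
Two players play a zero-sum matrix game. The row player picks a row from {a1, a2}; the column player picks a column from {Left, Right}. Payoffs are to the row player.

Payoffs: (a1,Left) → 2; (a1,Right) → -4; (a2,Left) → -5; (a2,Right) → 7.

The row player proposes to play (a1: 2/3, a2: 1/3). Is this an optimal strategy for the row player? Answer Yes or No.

Yes

Against Left this mix gives (2/3)·2 + (1/3)·(-5) = -1/3.
Against Right this mix gives (2/3)·(-4) + (1/3)·7 = -1/3.
All of the column player's active replies (Left, Right) yield -1/3, and no column does worse for the row player. The mix makes the column player indifferent and guarantees -1/3, so it is optimal.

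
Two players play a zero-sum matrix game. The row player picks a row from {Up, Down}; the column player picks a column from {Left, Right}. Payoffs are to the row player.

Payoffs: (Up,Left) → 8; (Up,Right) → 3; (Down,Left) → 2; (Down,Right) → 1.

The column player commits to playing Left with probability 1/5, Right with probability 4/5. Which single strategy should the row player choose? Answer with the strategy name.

Expected payoff of Up: (1/5)·8 + (4/5)·3 = 4.
Expected payoff of Down: (1/5)·2 + (4/5)·1 = 6/5.
The largest is 4, so the row player's best response is Up.

Up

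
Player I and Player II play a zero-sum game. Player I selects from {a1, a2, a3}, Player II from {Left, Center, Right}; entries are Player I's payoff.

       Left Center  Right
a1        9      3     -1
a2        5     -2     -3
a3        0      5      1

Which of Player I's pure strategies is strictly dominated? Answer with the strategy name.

a2

a1 gives a strictly higher payoff than a2 against every column: 9 > 5, 3 > -2, -1 > -3.
So a2 is strictly dominated and Player I never plays it.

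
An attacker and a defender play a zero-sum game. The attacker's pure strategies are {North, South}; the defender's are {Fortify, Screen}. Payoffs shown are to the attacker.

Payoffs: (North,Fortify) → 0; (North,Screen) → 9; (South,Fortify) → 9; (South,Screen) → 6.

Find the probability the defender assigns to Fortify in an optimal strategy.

Row minima: North → 0, South → 6; maximin = 6.
Column maxima: Fortify → 9, Screen → 9; minimax = 9.
6 ≠ 9, so there is no saddle point; optimal play is mixed.
Let the attacker play North with probability p. Expected payoff against Fortify: 0p + 9(1−p) = −9p + 9; against Screen: 9p + 6(1−p) = 3p + 6.
Setting these equal: −9p + 9 = 3p + 6 ⇒ −12p = -3 ⇒ p = 1/4, and the value is (-9)·(1/4) + 9 = 27/4.
For the defender: with q = P(Fortify), equating North's and South's payoffs gives −9q + 9 = 3q + 6 ⇒ q = 1/4.

1/4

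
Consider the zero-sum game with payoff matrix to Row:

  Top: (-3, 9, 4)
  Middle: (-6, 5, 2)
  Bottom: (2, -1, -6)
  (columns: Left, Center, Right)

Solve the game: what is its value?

Row minima: Top → -3, Middle → -6, Bottom → -6; maximin = -3.
Column maxima: Left → 2, Center → 9, Right → 4; minimax = 2.
-3 ≠ 2, so there is no saddle point; optimal play is mixed.
Middle is strictly dominated by Top, so Row never plays it.
Center is strictly dominated by Right (it gives Row strictly more in every row), so Column never plays it.
On the remaining 2×2 (Top, Bottom vs Left, Right):
Let Row play Top with probability p. Expected payoff against Left: (-3)p + 2(1−p) = −5p + 2; against Right: 4p + (-6)(1−p) = 10p − 6.
Setting these equal: −5p + 2 = 10p − 6 ⇒ −15p = -8 ⇒ p = 8/15, and the value is (-5)·(8/15) + 2 = -2/3.
For Column: with q = P(Left), equating Top's and Bottom's payoffs gives −7q + 4 = 8q − 6 ⇒ q = 2/3.

-2/3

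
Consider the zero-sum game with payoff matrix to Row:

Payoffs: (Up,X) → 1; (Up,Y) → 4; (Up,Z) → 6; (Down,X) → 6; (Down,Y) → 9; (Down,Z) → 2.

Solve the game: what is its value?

Row minima: Up → 1, Down → 2; maximin = 2.
Column maxima: X → 6, Y → 9, Z → 6; minimax = 6.
2 ≠ 6, so there is no saddle point; optimal play is mixed.
Y is strictly dominated by X (it gives Row strictly more in every row), so Column never plays it.
On the remaining 2×2 (Up, Down vs X, Z):
Let Row play Up with probability p. Expected payoff against X: 1p + 6(1−p) = −5p + 6; against Z: 6p + 2(1−p) = 4p + 2.
Setting these equal: −5p + 6 = 4p + 2 ⇒ −9p = -4 ⇒ p = 4/9, and the value is (-5)·(4/9) + 6 = 34/9.
For Column: with q = P(X), equating Up's and Down's payoffs gives −5q + 6 = 4q + 2 ⇒ q = 4/9.

34/9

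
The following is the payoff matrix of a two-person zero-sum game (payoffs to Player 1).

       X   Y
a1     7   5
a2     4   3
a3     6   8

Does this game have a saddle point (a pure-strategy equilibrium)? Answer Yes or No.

No

Row minima: a1 → 5, a2 → 3, a3 → 6; maximin = 6.
Column maxima: X → 7, Y → 8; minimax = 7.
6 ≠ 7, so no pure-strategy equilibrium exists.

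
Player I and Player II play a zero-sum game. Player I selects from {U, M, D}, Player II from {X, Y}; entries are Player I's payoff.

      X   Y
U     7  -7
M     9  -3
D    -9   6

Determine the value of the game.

Row minima: U → -7, M → -3, D → -9; maximin = -3.
Column maxima: X → 9, Y → 6; minimax = 6.
-3 ≠ 6, so there is no saddle point; optimal play is mixed.
U is strictly dominated by M, so Player I never plays it.
On the remaining 2×2 (M, D vs X, Y):
Let Player I play M with probability p. Expected payoff against X: 9p + (-9)(1−p) = 18p − 9; against Y: (-3)p + 6(1−p) = −9p + 6.
Setting these equal: 18p − 9 = −9p + 6 ⇒ 27p = 15 ⇒ p = 5/9, and the value is (18)·(5/9) − 9 = 1.
For Player II: with q = P(X), equating M's and D's payoffs gives 12q − 3 = −15q + 6 ⇒ q = 1/3.

1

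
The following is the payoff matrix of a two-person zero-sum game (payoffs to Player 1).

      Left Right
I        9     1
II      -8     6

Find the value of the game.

Row minima: I → 1, II → -8; maximin = 1.
Column maxima: Left → 9, Right → 6; minimax = 6.
1 ≠ 6, so there is no saddle point; optimal play is mixed.
Let Player 1 play I with probability p. Expected payoff against Left: 9p + (-8)(1−p) = 17p − 8; against Right: 1p + 6(1−p) = −5p + 6.
Setting these equal: 17p − 8 = −5p + 6 ⇒ 22p = 14 ⇒ p = 7/11, and the value is (17)·(7/11) − 8 = 31/11.
For Player 2: with q = P(Left), equating I's and II's payoffs gives 8q + 1 = −14q + 6 ⇒ q = 5/22.

31/11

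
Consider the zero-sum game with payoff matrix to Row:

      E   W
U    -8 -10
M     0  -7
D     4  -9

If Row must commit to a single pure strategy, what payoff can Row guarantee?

Row minima: U → -10, M → -7, D → -9.
The best of these is -7.

-7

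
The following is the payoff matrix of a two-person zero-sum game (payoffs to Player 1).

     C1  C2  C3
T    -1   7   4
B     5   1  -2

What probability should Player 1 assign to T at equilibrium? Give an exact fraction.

7/12

Row minima: T → -1, B → -2; maximin = -1.
Column maxima: C1 → 5, C2 → 7, C3 → 4; minimax = 4.
-1 ≠ 4, so there is no saddle point; optimal play is mixed.
C2 is strictly dominated by C3 (it gives Player 1 strictly more in every row), so Player 2 never plays it.
On the remaining 2×2 (T, B vs C1, C3):
Let Player 1 play T with probability p. Expected payoff against C1: (-1)p + 5(1−p) = −6p + 5; against C3: 4p + (-2)(1−p) = 6p − 2.
Setting these equal: −6p + 5 = 6p − 2 ⇒ −12p = -7 ⇒ p = 7/12, and the value is (-6)·(7/12) + 5 = 3/2.
For Player 2: with q = P(C1), equating T's and B's payoffs gives −5q + 4 = 7q − 2 ⇒ q = 1/2.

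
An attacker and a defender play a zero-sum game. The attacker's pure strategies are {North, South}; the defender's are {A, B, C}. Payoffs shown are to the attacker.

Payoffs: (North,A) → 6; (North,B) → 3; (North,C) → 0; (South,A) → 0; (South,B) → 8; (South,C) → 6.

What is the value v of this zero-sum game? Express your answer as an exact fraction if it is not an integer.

3

Row minima: North → 0, South → 0; maximin = 0.
Column maxima: A → 6, B → 8, C → 6; minimax = 6.
0 ≠ 6, so there is no saddle point; optimal play is mixed.
B is strictly dominated by C (it gives the attacker strictly more in every row), so the defender never plays it.
On the remaining 2×2 (North, South vs A, C):
Let the attacker play North with probability p. Expected payoff against A: 6p + 0(1−p) = 6p; against C: 0p + 6(1−p) = −6p + 6.
Setting these equal: 6p = −6p + 6 ⇒ 12p = 6 ⇒ p = 1/2, and the value is (6)·(1/2) = 3.
For the defender: with q = P(A), equating North's and South's payoffs gives 6q = −6q + 6 ⇒ q = 1/2.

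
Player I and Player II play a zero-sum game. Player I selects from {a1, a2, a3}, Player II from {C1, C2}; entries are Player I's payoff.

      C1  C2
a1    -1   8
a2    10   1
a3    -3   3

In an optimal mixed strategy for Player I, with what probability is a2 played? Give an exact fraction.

1/2

Row minima: a1 → -1, a2 → 1, a3 → -3; maximin = 1.
Column maxima: C1 → 10, C2 → 8; minimax = 8.
1 ≠ 8, so there is no saddle point; optimal play is mixed.
a3 is strictly dominated by a1, so Player I never plays it.
On the remaining 2×2 (a1, a2 vs C1, C2):
Let Player I play a1 with probability p. Expected payoff against C1: (-1)p + 10(1−p) = −11p + 10; against C2: 8p + 1(1−p) = 7p + 1.
Setting these equal: −11p + 10 = 7p + 1 ⇒ −18p = -9 ⇒ p = 1/2, and the value is (-11)·(1/2) + 10 = 9/2.
For Player II: with q = P(C1), equating a1's and a2's payoffs gives −9q + 8 = 9q + 1 ⇒ q = 7/18.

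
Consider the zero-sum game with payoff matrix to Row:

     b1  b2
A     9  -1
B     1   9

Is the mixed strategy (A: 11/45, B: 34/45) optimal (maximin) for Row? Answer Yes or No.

Against b1 this mix gives (11/45)·9 + (34/45)·1 = 133/45.
Against b2 this mix gives (11/45)·(-1) + (34/45)·9 = 59/9.
Column will play b1, holding Row to 133/45. Shifting weight toward the row that does better against b1 would raise this floor (the equalizing mix achieves 41/9 against both b1 and b2), so the proposed strategy is not optimal.

No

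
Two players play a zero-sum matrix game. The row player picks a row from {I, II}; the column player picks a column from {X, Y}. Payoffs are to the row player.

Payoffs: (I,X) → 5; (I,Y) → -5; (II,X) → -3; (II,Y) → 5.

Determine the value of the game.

Row minima: I → -5, II → -3; maximin = -3.
Column maxima: X → 5, Y → 5; minimax = 5.
-3 ≠ 5, so there is no saddle point; optimal play is mixed.
Let the row player play I with probability p. Expected payoff against X: 5p + (-3)(1−p) = 8p − 3; against Y: (-5)p + 5(1−p) = −10p + 5.
Setting these equal: 8p − 3 = −10p + 5 ⇒ 18p = 8 ⇒ p = 4/9, and the value is (8)·(4/9) − 3 = 5/9.
For the column player: with q = P(X), equating I's and II's payoffs gives 10q − 5 = −8q + 5 ⇒ q = 5/9.

5/9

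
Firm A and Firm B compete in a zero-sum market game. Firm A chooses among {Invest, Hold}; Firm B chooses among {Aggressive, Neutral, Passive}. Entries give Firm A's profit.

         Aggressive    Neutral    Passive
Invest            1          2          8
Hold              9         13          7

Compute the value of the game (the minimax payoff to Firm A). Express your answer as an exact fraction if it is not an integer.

65/9

Row minima: Invest → 1, Hold → 7; maximin = 7.
Column maxima: Aggressive → 9, Neutral → 13, Passive → 8; minimax = 8.
7 ≠ 8, so there is no saddle point; optimal play is mixed.
Neutral is strictly dominated by Aggressive (it gives Firm A strictly more in every row), so Firm B never plays it.
On the remaining 2×2 (Invest, Hold vs Aggressive, Passive):
Let Firm A play Invest with probability p. Expected payoff against Aggressive: 1p + 9(1−p) = −8p + 9; against Passive: 8p + 7(1−p) = p + 7.
Setting these equal: −8p + 9 = p + 7 ⇒ −9p = -2 ⇒ p = 2/9, and the value is (-8)·(2/9) + 9 = 65/9.
For Firm B: with q = P(Aggressive), equating Invest's and Hold's payoffs gives −7q + 8 = 2q + 7 ⇒ q = 1/9.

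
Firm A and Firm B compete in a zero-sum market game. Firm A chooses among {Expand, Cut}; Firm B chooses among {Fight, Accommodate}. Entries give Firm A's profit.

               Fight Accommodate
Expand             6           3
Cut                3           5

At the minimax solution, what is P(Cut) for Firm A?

3/5

Row minima: Expand → 3, Cut → 3; maximin = 3.
Column maxima: Fight → 6, Accommodate → 5; minimax = 5.
3 ≠ 5, so there is no saddle point; optimal play is mixed.
Let Firm A play Expand with probability p. Expected payoff against Fight: 6p + 3(1−p) = 3p + 3; against Accommodate: 3p + 5(1−p) = −2p + 5.
Setting these equal: 3p + 3 = −2p + 5 ⇒ 5p = 2 ⇒ p = 2/5, and the value is (3)·(2/5) + 3 = 21/5.
For Firm B: with q = P(Fight), equating Expand's and Cut's payoffs gives 3q + 3 = −2q + 5 ⇒ q = 2/5.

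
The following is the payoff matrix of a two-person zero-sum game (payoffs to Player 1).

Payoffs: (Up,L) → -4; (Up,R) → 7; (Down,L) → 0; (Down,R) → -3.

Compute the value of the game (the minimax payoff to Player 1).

-6/7

Row minima: Up → -4, Down → -3; maximin = -3.
Column maxima: L → 0, R → 7; minimax = 0.
-3 ≠ 0, so there is no saddle point; optimal play is mixed.
Let Player 1 play Up with probability p. Expected payoff against L: (-4)p + 0(1−p) = −4p; against R: 7p + (-3)(1−p) = 10p − 3.
Setting these equal: −4p = 10p − 3 ⇒ −14p = -3 ⇒ p = 3/14, and the value is (-4)·(3/14) = -6/7.
For Player 2: with q = P(L), equating Up's and Down's payoffs gives −11q + 7 = 3q − 3 ⇒ q = 5/7.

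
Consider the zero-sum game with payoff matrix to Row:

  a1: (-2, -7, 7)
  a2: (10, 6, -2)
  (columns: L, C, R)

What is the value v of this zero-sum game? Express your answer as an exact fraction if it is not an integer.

14/11

Row minima: a1 → -7, a2 → -2; maximin = -2.
Column maxima: L → 10, C → 6, R → 7; minimax = 6.
-2 ≠ 6, so there is no saddle point; optimal play is mixed.
L is strictly dominated by C (it gives Row strictly more in every row), so Column never plays it.
On the remaining 2×2 (a1, a2 vs C, R):
Let Row play a1 with probability p. Expected payoff against C: (-7)p + 6(1−p) = −13p + 6; against R: 7p + (-2)(1−p) = 9p − 2.
Setting these equal: −13p + 6 = 9p − 2 ⇒ −22p = -8 ⇒ p = 4/11, and the value is (-13)·(4/11) + 6 = 14/11.
For Column: with q = P(C), equating a1's and a2's payoffs gives −14q + 7 = 8q − 2 ⇒ q = 9/22.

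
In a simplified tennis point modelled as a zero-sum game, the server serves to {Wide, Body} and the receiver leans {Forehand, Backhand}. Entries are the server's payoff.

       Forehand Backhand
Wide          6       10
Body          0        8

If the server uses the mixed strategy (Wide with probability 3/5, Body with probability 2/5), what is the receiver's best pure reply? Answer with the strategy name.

Forehand

If the receiver plays Forehand, the server's expected payoff is (3/5)·6 + (2/5)·0 = 18/5.
If the receiver plays Backhand, the server's expected payoff is (3/5)·10 + (2/5)·8 = 46/5.
The receiver minimizes the server's payoff; the smallest is 18/5, so the best response is Forehand.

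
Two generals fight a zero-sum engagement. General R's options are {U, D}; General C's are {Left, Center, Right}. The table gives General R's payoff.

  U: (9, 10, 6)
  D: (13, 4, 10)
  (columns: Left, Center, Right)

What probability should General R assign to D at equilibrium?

Row minima: U → 6, D → 4; maximin = 6.
Column maxima: Left → 13, Center → 10, Right → 10; minimax = 10.
6 ≠ 10, so there is no saddle point; optimal play is mixed.
Left is strictly dominated by Right (it gives General R strictly more in every row), so General C never plays it.
On the remaining 2×2 (U, D vs Center, Right):
Let General R play U with probability p. Expected payoff against Center: 10p + 4(1−p) = 6p + 4; against Right: 6p + 10(1−p) = −4p + 10.
Setting these equal: 6p + 4 = −4p + 10 ⇒ 10p = 6 ⇒ p = 3/5, and the value is (6)·(3/5) + 4 = 38/5.
For General C: with q = P(Center), equating U's and D's payoffs gives 4q + 6 = −6q + 10 ⇒ q = 2/5.

2/5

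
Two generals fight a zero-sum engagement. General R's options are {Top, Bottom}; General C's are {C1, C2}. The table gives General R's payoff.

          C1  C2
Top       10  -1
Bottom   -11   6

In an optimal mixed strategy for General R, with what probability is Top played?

17/28

Row minima: Top → -1, Bottom → -11; maximin = -1.
Column maxima: C1 → 10, C2 → 6; minimax = 6.
-1 ≠ 6, so there is no saddle point; optimal play is mixed.
Let General R play Top with probability p. Expected payoff against C1: 10p + (-11)(1−p) = 21p − 11; against C2: (-1)p + 6(1−p) = −7p + 6.
Setting these equal: 21p − 11 = −7p + 6 ⇒ 28p = 17 ⇒ p = 17/28, and the value is (21)·(17/28) − 11 = 7/4.
For General C: with q = P(C1), equating Top's and Bottom's payoffs gives 11q − 1 = −17q + 6 ⇒ q = 1/4.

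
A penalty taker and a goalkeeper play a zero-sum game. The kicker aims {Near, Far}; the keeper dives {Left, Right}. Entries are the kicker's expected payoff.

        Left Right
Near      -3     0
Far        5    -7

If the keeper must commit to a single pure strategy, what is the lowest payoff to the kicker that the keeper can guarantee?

Column maxima: Left → 5, Right → 0.
The smallest of these is 0.

0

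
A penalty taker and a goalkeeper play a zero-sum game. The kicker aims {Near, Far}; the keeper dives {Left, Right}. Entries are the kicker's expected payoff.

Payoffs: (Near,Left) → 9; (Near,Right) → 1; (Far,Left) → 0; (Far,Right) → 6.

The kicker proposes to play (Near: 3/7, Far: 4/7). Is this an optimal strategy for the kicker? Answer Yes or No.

Yes

Against Left this mix gives (3/7)·9 + (4/7)·0 = 27/7.
Against Right this mix gives (3/7)·1 + (4/7)·6 = 27/7.
All of the keeper's active replies (Left, Right) yield 27/7, and no column does worse for the kicker. The mix makes the keeper indifferent and guarantees 27/7, so it is optimal.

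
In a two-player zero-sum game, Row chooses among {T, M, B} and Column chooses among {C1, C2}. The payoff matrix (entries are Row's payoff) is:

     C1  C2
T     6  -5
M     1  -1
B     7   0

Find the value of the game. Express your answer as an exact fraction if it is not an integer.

0

Row minima: T → -5, M → -1, B → 0; maximin = 0.
Column maxima: C1 → 7, C2 → 0; minimax = 0.
Since maximin = minimax = 0, there is a saddle point and the value is 0.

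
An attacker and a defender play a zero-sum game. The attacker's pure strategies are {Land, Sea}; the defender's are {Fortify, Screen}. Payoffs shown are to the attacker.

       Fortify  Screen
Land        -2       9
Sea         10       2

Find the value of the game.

Row minima: Land → -2, Sea → 2; maximin = 2.
Column maxima: Fortify → 10, Screen → 9; minimax = 9.
2 ≠ 9, so there is no saddle point; optimal play is mixed.
Let the attacker play Land with probability p. Expected payoff against Fortify: (-2)p + 10(1−p) = −12p + 10; against Screen: 9p + 2(1−p) = 7p + 2.
Setting these equal: −12p + 10 = 7p + 2 ⇒ −19p = -8 ⇒ p = 8/19, and the value is (-12)·(8/19) + 10 = 94/19.
For the defender: with q = P(Fortify), equating Land's and Sea's payoffs gives −11q + 9 = 8q + 2 ⇒ q = 7/19.

94/19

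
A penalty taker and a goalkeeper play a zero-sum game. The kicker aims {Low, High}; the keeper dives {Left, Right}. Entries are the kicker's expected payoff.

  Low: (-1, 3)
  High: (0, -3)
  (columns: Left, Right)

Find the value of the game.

-3/7

Row minima: Low → -1, High → -3; maximin = -1.
Column maxima: Left → 0, Right → 3; minimax = 0.
-1 ≠ 0, so there is no saddle point; optimal play is mixed.
Let the kicker play Low with probability p. Expected payoff against Left: (-1)p + 0(1−p) = −p; against Right: 3p + (-3)(1−p) = 6p − 3.
Setting these equal: −p = 6p − 3 ⇒ −7p = -3 ⇒ p = 3/7, and the value is (-1)·(3/7) = -3/7.
For the keeper: with q = P(Left), equating Low's and High's payoffs gives −4q + 3 = 3q − 3 ⇒ q = 6/7.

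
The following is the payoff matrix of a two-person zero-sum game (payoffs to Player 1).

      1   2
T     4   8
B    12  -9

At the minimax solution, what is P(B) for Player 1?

Row minima: T → 4, B → -9; maximin = 4.
Column maxima: 1 → 12, 2 → 8; minimax = 8.
4 ≠ 8, so there is no saddle point; optimal play is mixed.
Let Player 1 play T with probability p. Expected payoff against 1: 4p + 12(1−p) = −8p + 12; against 2: 8p + (-9)(1−p) = 17p − 9.
Setting these equal: −8p + 12 = 17p − 9 ⇒ −25p = -21 ⇒ p = 21/25, and the value is (-8)·(21/25) + 12 = 132/25.
For Player 2: with q = P(1), equating T's and B's payoffs gives −4q + 8 = 21q − 9 ⇒ q = 17/25.

4/25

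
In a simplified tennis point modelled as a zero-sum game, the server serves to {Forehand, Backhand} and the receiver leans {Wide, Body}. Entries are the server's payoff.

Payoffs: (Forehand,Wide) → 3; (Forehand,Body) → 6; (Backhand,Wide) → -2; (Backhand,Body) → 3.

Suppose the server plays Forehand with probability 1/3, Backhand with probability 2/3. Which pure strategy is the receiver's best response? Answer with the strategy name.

Wide

If the receiver plays Wide, the server's expected payoff is (1/3)·3 + (2/3)·(-2) = -1/3.
If the receiver plays Body, the server's expected payoff is (1/3)·6 + (2/3)·3 = 4.
The receiver minimizes the server's payoff; the smallest is -1/3, so the best response is Wide.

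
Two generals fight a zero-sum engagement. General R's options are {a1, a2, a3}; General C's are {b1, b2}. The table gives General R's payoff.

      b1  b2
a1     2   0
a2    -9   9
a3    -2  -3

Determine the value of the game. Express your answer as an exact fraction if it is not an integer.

Row minima: a1 → 0, a2 → -9, a3 → -3; maximin = 0.
Column maxima: b1 → 2, b2 → 9; minimax = 2.
0 ≠ 2, so there is no saddle point; optimal play is mixed.
a3 is strictly dominated by a1, so General R never plays it.
On the remaining 2×2 (a1, a2 vs b1, b2):
Let General R play a1 with probability p. Expected payoff against b1: 2p + (-9)(1−p) = 11p − 9; against b2: 0p + 9(1−p) = −9p + 9.
Setting these equal: 11p − 9 = −9p + 9 ⇒ 20p = 18 ⇒ p = 9/10, and the value is (11)·(9/10) − 9 = 9/10.
For General C: with q = P(b1), equating a1's and a2's payoffs gives 2q = −18q + 9 ⇒ q = 9/20.

9/10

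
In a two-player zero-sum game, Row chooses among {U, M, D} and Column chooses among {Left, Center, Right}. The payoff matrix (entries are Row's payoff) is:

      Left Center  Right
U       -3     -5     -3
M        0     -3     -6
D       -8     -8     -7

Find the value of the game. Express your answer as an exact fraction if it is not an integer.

-21/5

Row minima: U → -5, M → -6, D → -8; maximin = -5.
Column maxima: Left → 0, Center → -3, Right → -3; minimax = -3.
-5 ≠ -3, so there is no saddle point; optimal play is mixed.
D is strictly dominated by U, so Row never plays it.
With D eliminated, Left is strictly dominated by Center (it gives Row strictly more in every remaining row), so Column never plays it.
On the remaining 2×2 (U, M vs Center, Right):
Let Row play U with probability p. Expected payoff against Center: (-5)p + (-3)(1−p) = −2p − 3; against Right: (-3)p + (-6)(1−p) = 3p − 6.
Setting these equal: −2p − 3 = 3p − 6 ⇒ −5p = -3 ⇒ p = 3/5, and the value is (-2)·(3/5) − 3 = -21/5.
For Column: with q = P(Center), equating U's and M's payoffs gives −2q − 3 = 3q − 6 ⇒ q = 3/5.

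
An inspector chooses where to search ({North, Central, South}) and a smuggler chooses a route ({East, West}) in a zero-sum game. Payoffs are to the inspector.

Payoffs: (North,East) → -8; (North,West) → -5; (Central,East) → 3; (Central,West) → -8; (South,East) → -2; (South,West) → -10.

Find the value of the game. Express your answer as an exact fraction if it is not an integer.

-79/14

Row minima: North → -8, Central → -8, South → -10; maximin = -8.
Column maxima: East → 3, West → -5; minimax = -5.
-8 ≠ -5, so there is no saddle point; optimal play is mixed.
South is strictly dominated by Central, so the inspector never plays it.
On the remaining 2×2 (North, Central vs East, West):
Let the inspector play North with probability p. Expected payoff against East: (-8)p + 3(1−p) = −11p + 3; against West: (-5)p + (-8)(1−p) = 3p − 8.
Setting these equal: −11p + 3 = 3p − 8 ⇒ −14p = -11 ⇒ p = 11/14, and the value is (-11)·(11/14) + 3 = -79/14.
For the smuggler: with q = P(East), equating North's and Central's payoffs gives −3q − 5 = 11q − 8 ⇒ q = 3/14.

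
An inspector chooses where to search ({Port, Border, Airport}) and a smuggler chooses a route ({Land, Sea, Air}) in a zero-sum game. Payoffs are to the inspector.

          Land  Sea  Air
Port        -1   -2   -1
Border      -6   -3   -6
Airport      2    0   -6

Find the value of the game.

Row minima: Port → -2, Border → -6, Airport → -6; maximin = -2.
Column maxima: Land → 2, Sea → 0, Air → -1; minimax = -1.
-2 ≠ -1, so there is no saddle point; optimal play is mixed.
Border is strictly dominated by Port, so the inspector never plays it.
With Border eliminated, Land is strictly dominated by Sea (it gives the inspector strictly more in every remaining row), so the smuggler never plays it.
On the remaining 2×2 (Port, Airport vs Sea, Air):
Let the inspector play Port with probability p. Expected payoff against Sea: (-2)p + 0(1−p) = −2p; against Air: (-1)p + (-6)(1−p) = 5p − 6.
Setting these equal: −2p = 5p − 6 ⇒ −7p = -6 ⇒ p = 6/7, and the value is (-2)·(6/7) = -12/7.
For the smuggler: with q = P(Sea), equating Port's and Airport's payoffs gives −q − 1 = 6q − 6 ⇒ q = 5/7.

-12/7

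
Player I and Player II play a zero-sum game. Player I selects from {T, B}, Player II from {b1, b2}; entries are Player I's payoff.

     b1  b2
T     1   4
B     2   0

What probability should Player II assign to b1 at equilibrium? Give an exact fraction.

Row minima: T → 1, B → 0; maximin = 1.
Column maxima: b1 → 2, b2 → 4; minimax = 2.
1 ≠ 2, so there is no saddle point; optimal play is mixed.
Let Player I play T with probability p. Expected payoff against b1: 1p + 2(1−p) = −p + 2; against b2: 4p + 0(1−p) = 4p.
Setting these equal: −p + 2 = 4p ⇒ −5p = -2 ⇒ p = 2/5, and the value is (-1)·(2/5) + 2 = 8/5.
For Player II: with q = P(b1), equating T's and B's payoffs gives −3q + 4 = 2q ⇒ q = 4/5.

4/5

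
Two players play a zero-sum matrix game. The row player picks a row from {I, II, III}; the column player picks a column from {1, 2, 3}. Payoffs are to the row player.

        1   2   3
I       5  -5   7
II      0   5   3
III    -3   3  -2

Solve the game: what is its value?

Row minima: I → -5, II → 0, III → -3; maximin = 0.
Column maxima: 1 → 5, 2 → 5, 3 → 7; minimax = 5.
0 ≠ 5, so there is no saddle point; optimal play is mixed.
III is strictly dominated by II, so the row player never plays it.
3 is strictly dominated by 1 (it gives the row player strictly more in every row), so the column player never plays it.
On the remaining 2×2 (I, II vs 1, 2):
Let the row player play I with probability p. Expected payoff against 1: 5p + 0(1−p) = 5p; against 2: (-5)p + 5(1−p) = −10p + 5.
Setting these equal: 5p = −10p + 5 ⇒ 15p = 5 ⇒ p = 1/3, and the value is (5)·(1/3) = 5/3.
For the column player: with q = P(1), equating I's and II's payoffs gives 10q − 5 = −5q + 5 ⇒ q = 2/3.

5/3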